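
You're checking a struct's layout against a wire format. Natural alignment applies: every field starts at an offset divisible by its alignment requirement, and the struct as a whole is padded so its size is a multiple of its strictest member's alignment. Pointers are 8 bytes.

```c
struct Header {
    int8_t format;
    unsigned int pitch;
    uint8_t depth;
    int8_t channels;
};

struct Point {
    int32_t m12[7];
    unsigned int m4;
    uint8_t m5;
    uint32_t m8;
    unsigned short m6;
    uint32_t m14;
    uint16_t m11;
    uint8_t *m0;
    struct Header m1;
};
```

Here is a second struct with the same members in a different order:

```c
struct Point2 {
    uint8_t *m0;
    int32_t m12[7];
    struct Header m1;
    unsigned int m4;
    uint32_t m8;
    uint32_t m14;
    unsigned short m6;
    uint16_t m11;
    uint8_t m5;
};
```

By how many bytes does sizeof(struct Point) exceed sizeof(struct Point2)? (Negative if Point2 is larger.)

8

Header: @0: format [1B, align 1] → 1; +3 pad (align 4); @4: pitch [4B, align 4] → 8; @8: depth [1B, align 1] → 9; @9: channels [1B, align 1] → 10; +2 tail pad (align 4); size 12, align 4
@0: m12 [28B, align 4] → 28
@28: m4 [4B, align 4] → 32
@32: m5 [1B, align 1] → 33
+3 pad (align 4)
@36: m8 [4B, align 4] → 40
@40: m6 [2B, align 2] → 42
+2 pad (align 4)
@44: m14 [4B, align 4] → 48
@48: m11 [2B, align 2] → 50
+6 pad (align 8)
@56: m0 [8B, align 8] → 64
@64: m1 [12B, align 4] → 76
+4 tail pad (align 8)
size 80, align 8
— Point2 —
@0: m0 [8B, align 8] → 8
@8: m12 [28B, align 4] → 36
@36: m1 [12B, align 4] → 48
@48: m4 [4B, align 4] → 52
@52: m8 [4B, align 4] → 56
@56: m14 [4B, align 4] → 60
@60: m6 [2B, align 2] → 62
@62: m11 [2B, align 2] → 64
@64: m5 [1B, align 1] → 65
+7 tail pad (align 8)
size 72, align 8
80 − 72 = 8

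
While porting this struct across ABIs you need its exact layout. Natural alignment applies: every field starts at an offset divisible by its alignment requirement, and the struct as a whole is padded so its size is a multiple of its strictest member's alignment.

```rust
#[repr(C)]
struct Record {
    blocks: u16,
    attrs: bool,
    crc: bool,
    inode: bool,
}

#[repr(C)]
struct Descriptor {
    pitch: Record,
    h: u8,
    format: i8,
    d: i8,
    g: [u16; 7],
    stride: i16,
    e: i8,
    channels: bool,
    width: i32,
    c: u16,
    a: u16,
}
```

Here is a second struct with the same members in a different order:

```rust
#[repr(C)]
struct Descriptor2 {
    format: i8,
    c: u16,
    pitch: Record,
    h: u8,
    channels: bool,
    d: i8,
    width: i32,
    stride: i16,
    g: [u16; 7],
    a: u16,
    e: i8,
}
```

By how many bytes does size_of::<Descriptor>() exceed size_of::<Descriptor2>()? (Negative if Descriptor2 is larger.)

-4

Record: 0..2  blocks  (2B, 2-aligned); 2..3  attrs  (1B, 1-aligned); 3..4  crc  (1B, 1-aligned); 4..5  inode  (1B, 1-aligned); 5..6  -- tail padding (1B); sizeof = 6, alignof = 2
0..6  pitch  (6B, 2-aligned)
6..7  h  (1B, 1-aligned)
7..8  format  (1B, 1-aligned)
8..9  d  (1B, 1-aligned)
9..10  -- padding (1B)
10..24  g  (14B, 2-aligned)
24..26  stride  (2B, 2-aligned)
26..27  e  (1B, 1-aligned)
27..28  channels  (1B, 1-aligned)
28..32  width  (4B, 4-aligned)
32..34  c  (2B, 2-aligned)
34..36  a  (2B, 2-aligned)
sizeof = 36, alignof = 4
— Descriptor2 —
0..1  format  (1B, 1-aligned)
1..2  -- padding (1B)
2..4  c  (2B, 2-aligned)
4..10  pitch  (6B, 2-aligned)
10..11  h  (1B, 1-aligned)
11..12  channels  (1B, 1-aligned)
12..13  d  (1B, 1-aligned)
13..16  -- padding (3B)
16..20  width  (4B, 4-aligned)
20..22  stride  (2B, 2-aligned)
22..36  g  (14B, 2-aligned)
36..38  a  (2B, 2-aligned)
38..39  e  (1B, 1-aligned)
39..40  -- tail padding (1B)
sizeof = 40, alignof = 4
36 − 40 = -4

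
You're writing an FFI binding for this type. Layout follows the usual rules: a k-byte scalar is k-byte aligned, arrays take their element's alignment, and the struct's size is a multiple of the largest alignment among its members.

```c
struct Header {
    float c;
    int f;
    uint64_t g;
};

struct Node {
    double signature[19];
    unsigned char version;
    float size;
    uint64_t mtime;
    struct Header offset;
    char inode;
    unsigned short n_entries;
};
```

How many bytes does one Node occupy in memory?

192 bytes

Header: c at 0 (size 4, align 4) → ends 4; f at 4 (size 4, align 4) → ends 8; g at 8 (size 8, align 8) → ends 16; total 16 bytes, alignment 8
signature at 0 (size 152, align 8) → ends 152
version at 152 (size 1, align 1) → ends 153
pad 3 to align 4 for size
size at 156 (size 4, align 4) → ends 160
mtime at 160 (size 8, align 8) → ends 168
offset at 168 (size 16, align 8) → ends 184
inode at 184 (size 1, align 1) → ends 185
pad 1 to align 2 for n_entries
n_entries at 186 (size 2, align 2) → ends 188
tail pad 4 to reach multiple of 8
total 192 bytes, alignment 8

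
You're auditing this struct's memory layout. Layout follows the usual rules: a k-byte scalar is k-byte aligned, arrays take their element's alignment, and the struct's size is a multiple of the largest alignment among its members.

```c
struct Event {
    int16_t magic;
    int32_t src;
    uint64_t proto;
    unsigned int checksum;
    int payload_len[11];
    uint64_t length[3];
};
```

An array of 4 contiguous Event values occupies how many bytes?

352

magic at 0 (size 2, align 2) → ends 2
pad 2 to align 4 for src
src at 4 (size 4, align 4) → ends 8
proto at 8 (size 8, align 8) → ends 16
checksum at 16 (size 4, align 4) → ends 20
payload_len at 20 (size 44, align 4) → ends 64
length at 64 (size 24, align 8) → ends 88
total 88 bytes, alignment 8
array of 4: 4 × 88 = 352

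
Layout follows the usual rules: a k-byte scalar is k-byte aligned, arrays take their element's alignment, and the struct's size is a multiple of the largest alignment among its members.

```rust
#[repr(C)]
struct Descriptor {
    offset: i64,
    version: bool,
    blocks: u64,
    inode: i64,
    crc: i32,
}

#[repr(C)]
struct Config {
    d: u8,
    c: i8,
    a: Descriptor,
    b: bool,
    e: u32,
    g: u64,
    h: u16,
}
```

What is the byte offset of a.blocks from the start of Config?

24

Descriptor: 0..8  offset  (8B, 8-aligned); 8..9  version  (1B, 1-aligned); 9..16  -- padding (7B); 16..24  blocks  (8B, 8-aligned); 24..32  inode  (8B, 8-aligned); 32..36  crc  (4B, 4-aligned); 36..40  -- tail padding (4B); sizeof = 40, alignof = 8
0..1  d  (1B, 1-aligned)
1..2  c  (1B, 1-aligned)
2..8  -- padding (6B)
8..48  a  (40B, 8-aligned)
within Descriptor: blocks at 16
8 + 16 = 24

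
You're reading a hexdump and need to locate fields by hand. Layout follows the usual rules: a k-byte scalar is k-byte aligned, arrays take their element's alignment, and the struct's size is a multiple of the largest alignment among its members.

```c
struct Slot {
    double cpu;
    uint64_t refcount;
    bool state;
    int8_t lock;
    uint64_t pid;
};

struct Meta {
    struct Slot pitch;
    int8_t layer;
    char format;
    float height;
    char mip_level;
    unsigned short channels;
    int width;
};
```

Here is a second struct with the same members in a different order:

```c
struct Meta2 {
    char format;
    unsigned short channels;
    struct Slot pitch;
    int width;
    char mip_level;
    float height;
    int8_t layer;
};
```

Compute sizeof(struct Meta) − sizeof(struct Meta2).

Slot: 0..8  cpu  (8B, 8-aligned); 8..16  refcount  (8B, 8-aligned); 16..17  state  (1B, 1-aligned); 17..18  lock  (1B, 1-aligned); 18..24  -- padding (6B); 24..32  pid  (8B, 8-aligned); sizeof = 32, alignof = 8
0..32  pitch  (32B, 8-aligned)
32..33  layer  (1B, 1-aligned)
33..34  format  (1B, 1-aligned)
34..36  -- padding (2B)
36..40  height  (4B, 4-aligned)
40..41  mip_level  (1B, 1-aligned)
41..42  -- padding (1B)
42..44  channels  (2B, 2-aligned)
44..48  width  (4B, 4-aligned)
sizeof = 48, alignof = 8
— Meta2 —
0..1  format  (1B, 1-aligned)
1..2  -- padding (1B)
2..4  channels  (2B, 2-aligned)
4..8  -- padding (4B)
8..40  pitch  (32B, 8-aligned)
40..44  width  (4B, 4-aligned)
44..45  mip_level  (1B, 1-aligned)
45..48  -- padding (3B)
48..52  height  (4B, 4-aligned)
52..53  layer  (1B, 1-aligned)
53..56  -- tail padding (3B)
sizeof = 56, alignof = 8
48 − 56 = -8

-8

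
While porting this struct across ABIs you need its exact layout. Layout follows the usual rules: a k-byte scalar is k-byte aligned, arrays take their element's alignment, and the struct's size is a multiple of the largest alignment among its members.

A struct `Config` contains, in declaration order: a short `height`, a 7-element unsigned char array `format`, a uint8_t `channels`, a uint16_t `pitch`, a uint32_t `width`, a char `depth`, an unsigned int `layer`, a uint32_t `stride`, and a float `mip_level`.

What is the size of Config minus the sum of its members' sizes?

3

height at 0 (size 2, align 2) → ends 2
format at 2 (size 7, align 1) → ends 9
channels at 9 (size 1, align 1) → ends 10
pitch at 10 (size 2, align 2) → ends 12
width at 12 (size 4, align 4) → ends 16
depth at 16 (size 1, align 1) → ends 17
pad 3 to align 4 for layer
layer at 20 (size 4, align 4) → ends 24
stride at 24 (size 4, align 4) → ends 28
mip_level at 28 (size 4, align 4) → ends 32
total 32 bytes, alignment 4
data bytes 29, size 32 → padding 3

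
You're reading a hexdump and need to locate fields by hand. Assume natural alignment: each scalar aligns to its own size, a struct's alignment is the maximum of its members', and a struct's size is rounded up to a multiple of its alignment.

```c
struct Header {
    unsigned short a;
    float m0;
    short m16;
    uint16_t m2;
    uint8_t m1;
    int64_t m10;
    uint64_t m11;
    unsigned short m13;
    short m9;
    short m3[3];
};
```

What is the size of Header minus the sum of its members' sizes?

a at 0 (size 2, align 2) → ends 2
pad 2 to align 4 for m0
m0 at 4 (size 4, align 4) → ends 8
m16 at 8 (size 2, align 2) → ends 10
m2 at 10 (size 2, align 2) → ends 12
m1 at 12 (size 1, align 1) → ends 13
pad 3 to align 8 for m10
m10 at 16 (size 8, align 8) → ends 24
m11 at 24 (size 8, align 8) → ends 32
m13 at 32 (size 2, align 2) → ends 34
m9 at 34 (size 2, align 2) → ends 36
m3 at 36 (size 6, align 2) → ends 42
tail pad 6 to reach multiple of 8
total 48 bytes, alignment 8
data bytes 37, size 48 → padding 11

11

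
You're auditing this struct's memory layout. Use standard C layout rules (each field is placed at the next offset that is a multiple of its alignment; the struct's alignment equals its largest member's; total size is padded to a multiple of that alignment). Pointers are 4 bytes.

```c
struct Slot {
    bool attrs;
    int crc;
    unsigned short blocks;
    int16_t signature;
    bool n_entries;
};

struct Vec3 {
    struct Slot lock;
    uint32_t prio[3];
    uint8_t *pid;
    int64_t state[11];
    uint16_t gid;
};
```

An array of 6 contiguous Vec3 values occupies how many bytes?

768

Slot: 0..1  attrs  (1B, 1-aligned); 1..4  -- padding (3B); 4..8  crc  (4B, 4-aligned); 8..10  blocks  (2B, 2-aligned); 10..12  signature  (2B, 2-aligned); 12..13  n_entries  (1B, 1-aligned); 13..16  -- tail padding (3B); sizeof = 16, alignof = 4
0..16  lock  (16B, 4-aligned)
16..28  prio  (12B, 4-aligned)
28..32  pid  (4B, 4-aligned)
32..120  state  (88B, 8-aligned)
120..122  gid  (2B, 2-aligned)
122..128  -- tail padding (6B)
sizeof = 128, alignof = 8
array of 6: 6 × 128 = 768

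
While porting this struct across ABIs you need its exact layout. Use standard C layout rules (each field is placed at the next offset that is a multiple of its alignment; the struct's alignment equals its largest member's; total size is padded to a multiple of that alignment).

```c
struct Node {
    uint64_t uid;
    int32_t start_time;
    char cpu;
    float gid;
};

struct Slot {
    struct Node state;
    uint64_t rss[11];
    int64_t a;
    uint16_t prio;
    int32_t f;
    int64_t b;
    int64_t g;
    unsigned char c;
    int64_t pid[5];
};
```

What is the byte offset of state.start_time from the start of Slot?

8

Node: @0: uid [8B, align 8] → 8; @8: start_time [4B, align 4] → 12; @12: cpu [1B, align 1] → 13; +3 pad (align 4); @16: gid [4B, align 4] → 20; +4 tail pad (align 8); size 24, align 8
@0: state [24B, align 8] → 24
within Node: start_time at 8
0 + 8 = 8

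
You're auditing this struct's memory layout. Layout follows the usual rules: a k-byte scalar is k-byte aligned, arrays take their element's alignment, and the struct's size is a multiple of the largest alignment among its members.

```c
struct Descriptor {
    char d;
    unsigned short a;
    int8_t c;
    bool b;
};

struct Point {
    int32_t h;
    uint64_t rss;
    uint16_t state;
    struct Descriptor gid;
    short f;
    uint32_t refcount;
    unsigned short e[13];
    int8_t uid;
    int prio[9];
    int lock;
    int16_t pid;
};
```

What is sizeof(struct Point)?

Descriptor: d at 0 (size 1, align 1) → ends 1; pad 1 to align 2 for a; a at 2 (size 2, align 2) → ends 4; c at 4 (size 1, align 1) → ends 5; b at 5 (size 1, align 1) → ends 6; total 6 bytes, alignment 2
h at 0 (size 4, align 4) → ends 4
pad 4 to align 8 for rss
rss at 8 (size 8, align 8) → ends 16
state at 16 (size 2, align 2) → ends 18
gid at 18 (size 6, align 2) → ends 24
f at 24 (size 2, align 2) → ends 26
pad 2 to align 4 for refcount
refcount at 28 (size 4, align 4) → ends 32
e at 32 (size 26, align 2) → ends 58
uid at 58 (size 1, align 1) → ends 59
pad 1 to align 4 for prio
prio at 60 (size 36, align 4) → ends 96
lock at 96 (size 4, align 4) → ends 100
pid at 100 (size 2, align 2) → ends 102
tail pad 2 to reach multiple of 8
total 104 bytes, alignment 8

104 bytes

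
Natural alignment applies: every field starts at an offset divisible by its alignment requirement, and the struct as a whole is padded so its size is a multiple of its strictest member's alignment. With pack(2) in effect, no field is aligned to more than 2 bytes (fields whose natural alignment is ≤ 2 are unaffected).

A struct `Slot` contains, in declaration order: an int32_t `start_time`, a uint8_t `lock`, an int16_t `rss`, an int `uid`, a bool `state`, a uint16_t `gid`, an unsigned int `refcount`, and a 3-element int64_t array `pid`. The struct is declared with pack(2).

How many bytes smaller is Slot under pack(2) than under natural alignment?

4

natural layout:
  start_time at 0 (size 4, align 4) → ends 4
  lock at 4 (size 1, align 1) → ends 5
  pad 1 to align 2 for rss
  rss at 6 (size 2, align 2) → ends 8
  uid at 8 (size 4, align 4) → ends 12
  state at 12 (size 1, align 1) → ends 13
  pad 1 to align 2 for gid
  gid at 14 (size 2, align 2) → ends 16
  refcount at 16 (size 4, align 4) → ends 20
  pad 4 to align 8 for pid
  pid at 24 (size 24, align 8) → ends 48
  total 48 bytes, alignment 8
packed(2) layout:
  start_time at 0 (size 4, align 2) → ends 4
  lock at 4 (size 1, align 1) → ends 5
  pad 1 to align 2 for rss
  rss at 6 (size 2, align 2) → ends 8
  uid at 8 (size 4, align 2) → ends 12
  state at 12 (size 1, align 1) → ends 13
  pad 1 to align 2 for gid
  gid at 14 (size 2, align 2) → ends 16
  refcount at 16 (size 4, align 2) → ends 20
  pid at 20 (size 24, align 2) → ends 44
  total 44 bytes, alignment 2
48 − 44 = 4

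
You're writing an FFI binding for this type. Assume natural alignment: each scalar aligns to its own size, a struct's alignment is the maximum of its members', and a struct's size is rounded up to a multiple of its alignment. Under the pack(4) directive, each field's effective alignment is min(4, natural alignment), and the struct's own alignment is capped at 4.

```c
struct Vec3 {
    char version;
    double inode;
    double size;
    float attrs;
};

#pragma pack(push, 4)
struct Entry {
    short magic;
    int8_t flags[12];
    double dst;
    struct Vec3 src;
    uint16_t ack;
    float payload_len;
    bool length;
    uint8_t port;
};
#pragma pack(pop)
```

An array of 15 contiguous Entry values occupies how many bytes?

1020

Vec3: version at 0 (size 1, align 1) → ends 1; pad 7 to align 8 for inode; inode at 8 (size 8, align 8) → ends 16; size at 16 (size 8, align 8) → ends 24; attrs at 24 (size 4, align 4) → ends 28; tail pad 4 to reach multiple of 8; total 32 bytes, alignment 8
magic at 0 (size 2, align 2) → ends 2
flags at 2 (size 12, align 1) → ends 14
pad 2 to align 4 for dst
dst at 16 (size 8, align 4) → ends 24
src at 24 (size 32, align 4) → ends 56
ack at 56 (size 2, align 2) → ends 58
pad 2 to align 4 for payload_len
payload_len at 60 (size 4, align 4) → ends 64
length at 64 (size 1, align 1) → ends 65
port at 65 (size 1, align 1) → ends 66
tail pad 2 to reach multiple of 4
total 68 bytes, alignment 4
array of 15: 15 × 68 = 1020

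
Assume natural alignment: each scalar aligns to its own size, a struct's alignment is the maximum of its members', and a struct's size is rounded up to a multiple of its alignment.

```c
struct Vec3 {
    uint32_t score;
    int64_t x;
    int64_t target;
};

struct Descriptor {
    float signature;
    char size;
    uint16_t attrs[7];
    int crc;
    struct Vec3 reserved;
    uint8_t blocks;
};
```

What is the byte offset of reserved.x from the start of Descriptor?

32

Vec3: @0: score [4B, align 4] → 4; +4 pad (align 8); @8: x [8B, align 8] → 16; @16: target [8B, align 8] → 24; size 24, align 8
@0: signature [4B, align 4] → 4
@4: size [1B, align 1] → 5
+1 pad (align 2)
@6: attrs [14B, align 2] → 20
@20: crc [4B, align 4] → 24
@24: reserved [24B, align 8] → 48
within Vec3: x at 8
24 + 8 = 32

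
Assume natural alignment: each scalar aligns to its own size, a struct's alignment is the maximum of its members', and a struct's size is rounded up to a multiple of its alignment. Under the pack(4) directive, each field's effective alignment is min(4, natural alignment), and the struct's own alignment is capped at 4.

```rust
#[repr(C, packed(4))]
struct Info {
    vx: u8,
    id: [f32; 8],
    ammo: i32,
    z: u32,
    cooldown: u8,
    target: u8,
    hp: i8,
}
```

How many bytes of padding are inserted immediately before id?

0..1  vx  (1B, 1-aligned)
1..4  -- padding (3B)
4..36  id  (32B, 4-aligned)

3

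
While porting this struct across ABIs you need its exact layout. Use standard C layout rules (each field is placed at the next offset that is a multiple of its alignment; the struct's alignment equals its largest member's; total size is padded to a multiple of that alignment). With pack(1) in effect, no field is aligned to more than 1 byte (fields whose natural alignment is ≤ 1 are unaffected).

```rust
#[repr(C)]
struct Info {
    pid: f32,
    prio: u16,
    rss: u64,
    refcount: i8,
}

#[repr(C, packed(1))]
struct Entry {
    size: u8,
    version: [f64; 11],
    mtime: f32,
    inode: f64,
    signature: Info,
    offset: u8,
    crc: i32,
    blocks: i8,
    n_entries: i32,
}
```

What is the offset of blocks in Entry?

130

Info: 0..4  pid  (4B, 4-aligned); 4..6  prio  (2B, 2-aligned); 6..8  -- padding (2B); 8..16  rss  (8B, 8-aligned); 16..17  refcount  (1B, 1-aligned); 17..24  -- tail padding (7B); sizeof = 24, alignof = 8
0..1  size  (1B, 1-aligned)
1..89  version  (88B, 1-aligned)
89..93  mtime  (4B, 1-aligned)
93..101  inode  (8B, 1-aligned)
101..125  signature  (24B, 1-aligned)
125..126  offset  (1B, 1-aligned)
126..130  crc  (4B, 1-aligned)
130..131  blocks  (1B, 1-aligned)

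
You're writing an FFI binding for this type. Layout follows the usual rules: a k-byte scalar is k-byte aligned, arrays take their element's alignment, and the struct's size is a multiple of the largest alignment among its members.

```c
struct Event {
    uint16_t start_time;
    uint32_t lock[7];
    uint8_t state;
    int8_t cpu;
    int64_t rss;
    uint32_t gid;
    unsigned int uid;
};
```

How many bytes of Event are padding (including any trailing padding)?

@0: start_time [2B, align 2] → 2
+2 pad (align 4)
@4: lock [28B, align 4] → 32
@32: state [1B, align 1] → 33
@33: cpu [1B, align 1] → 34
+6 pad (align 8)
@40: rss [8B, align 8] → 48
@48: gid [4B, align 4] → 52
@52: uid [4B, align 4] → 56
size 56, align 8
data bytes 48, size 56 → padding 8

8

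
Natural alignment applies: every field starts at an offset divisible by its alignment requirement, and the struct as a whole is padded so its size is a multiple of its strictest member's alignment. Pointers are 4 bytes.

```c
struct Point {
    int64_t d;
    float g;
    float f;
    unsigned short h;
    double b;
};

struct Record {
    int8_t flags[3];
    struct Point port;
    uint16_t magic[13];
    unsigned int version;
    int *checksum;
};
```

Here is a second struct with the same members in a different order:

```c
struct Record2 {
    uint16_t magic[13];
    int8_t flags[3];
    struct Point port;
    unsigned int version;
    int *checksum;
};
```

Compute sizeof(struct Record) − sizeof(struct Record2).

Point: d at 0 (size 8, align 8) → ends 8; g at 8 (size 4, align 4) → ends 12; f at 12 (size 4, align 4) → ends 16; h at 16 (size 2, align 2) → ends 18; pad 6 to align 8 for b; b at 24 (size 8, align 8) → ends 32; total 32 bytes, alignment 8
flags at 0 (size 3, align 1) → ends 3
pad 5 to align 8 for port
port at 8 (size 32, align 8) → ends 40
magic at 40 (size 26, align 2) → ends 66
pad 2 to align 4 for version
version at 68 (size 4, align 4) → ends 72
checksum at 72 (size 4, align 4) → ends 76
tail pad 4 to reach multiple of 8
total 80 bytes, alignment 8
— Record2 —
magic at 0 (size 26, align 2) → ends 26
flags at 26 (size 3, align 1) → ends 29
pad 3 to align 8 for port
port at 32 (size 32, align 8) → ends 64
version at 64 (size 4, align 4) → ends 68
checksum at 68 (size 4, align 4) → ends 72
total 72 bytes, alignment 8
80 − 72 = 8

8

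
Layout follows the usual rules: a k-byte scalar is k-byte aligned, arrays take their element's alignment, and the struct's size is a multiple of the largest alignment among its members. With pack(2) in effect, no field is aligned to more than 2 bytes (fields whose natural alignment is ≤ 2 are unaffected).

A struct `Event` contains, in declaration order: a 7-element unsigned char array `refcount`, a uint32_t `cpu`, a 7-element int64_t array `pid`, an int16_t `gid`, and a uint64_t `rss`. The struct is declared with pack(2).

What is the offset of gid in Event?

68

@0: refcount [7B, align 1] → 7
+1 pad (align 2)
@8: cpu [4B, align 2] → 12
@12: pid [56B, align 2] → 68
@68: gid [2B, align 2] → 70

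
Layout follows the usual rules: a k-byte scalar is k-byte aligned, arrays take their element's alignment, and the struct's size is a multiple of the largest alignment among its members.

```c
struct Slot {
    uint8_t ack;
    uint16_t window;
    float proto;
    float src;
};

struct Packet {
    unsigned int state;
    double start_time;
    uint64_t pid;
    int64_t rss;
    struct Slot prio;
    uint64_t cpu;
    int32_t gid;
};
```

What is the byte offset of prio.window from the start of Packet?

Slot: 0..1  ack  (1B, 1-aligned); 1..2  -- padding (1B); 2..4  window  (2B, 2-aligned); 4..8  proto  (4B, 4-aligned); 8..12  src  (4B, 4-aligned); sizeof = 12, alignof = 4
0..4  state  (4B, 4-aligned)
4..8  -- padding (4B)
8..16  start_time  (8B, 8-aligned)
16..24  pid  (8B, 8-aligned)
24..32  rss  (8B, 8-aligned)
32..44  prio  (12B, 4-aligned)
within Slot: window at 2
32 + 2 = 34

34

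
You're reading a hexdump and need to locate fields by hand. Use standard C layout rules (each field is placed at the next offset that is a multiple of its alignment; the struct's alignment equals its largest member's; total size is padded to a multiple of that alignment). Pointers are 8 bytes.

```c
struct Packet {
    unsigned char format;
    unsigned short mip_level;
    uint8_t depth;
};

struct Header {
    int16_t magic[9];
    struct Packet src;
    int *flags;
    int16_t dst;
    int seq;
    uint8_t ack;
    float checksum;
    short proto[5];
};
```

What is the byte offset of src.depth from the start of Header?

22

Packet: format at 0 (size 1, align 1) → ends 1; pad 1 to align 2 for mip_level; mip_level at 2 (size 2, align 2) → ends 4; depth at 4 (size 1, align 1) → ends 5; tail pad 1 to reach multiple of 2; total 6 bytes, alignment 2
magic at 0 (size 18, align 2) → ends 18
src at 18 (size 6, align 2) → ends 24
within Packet: depth at 4
18 + 4 = 22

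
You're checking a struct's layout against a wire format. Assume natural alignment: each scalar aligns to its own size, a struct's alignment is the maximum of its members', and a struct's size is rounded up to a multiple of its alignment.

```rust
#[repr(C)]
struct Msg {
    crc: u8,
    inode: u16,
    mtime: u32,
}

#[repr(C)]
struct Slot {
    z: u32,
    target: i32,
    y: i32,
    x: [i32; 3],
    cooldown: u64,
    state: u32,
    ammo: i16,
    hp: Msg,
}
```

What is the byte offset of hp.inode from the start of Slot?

Msg: crc at 0 (size 1, align 1) → ends 1; pad 1 to align 2 for inode; inode at 2 (size 2, align 2) → ends 4; mtime at 4 (size 4, align 4) → ends 8; total 8 bytes, alignment 4
z at 0 (size 4, align 4) → ends 4
target at 4 (size 4, align 4) → ends 8
y at 8 (size 4, align 4) → ends 12
x at 12 (size 12, align 4) → ends 24
cooldown at 24 (size 8, align 8) → ends 32
state at 32 (size 4, align 4) → ends 36
ammo at 36 (size 2, align 2) → ends 38
pad 2 to align 4 for hp
hp at 40 (size 8, align 4) → ends 48
within Msg: inode at 2
40 + 2 = 42

42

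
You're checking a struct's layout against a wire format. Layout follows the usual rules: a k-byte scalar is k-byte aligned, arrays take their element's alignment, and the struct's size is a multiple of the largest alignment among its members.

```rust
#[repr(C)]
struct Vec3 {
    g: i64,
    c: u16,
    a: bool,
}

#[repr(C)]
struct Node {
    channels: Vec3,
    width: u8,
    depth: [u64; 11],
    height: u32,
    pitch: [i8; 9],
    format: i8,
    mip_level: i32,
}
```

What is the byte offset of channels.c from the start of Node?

8

Vec3: 0..8  g  (8B, 8-aligned); 8..10  c  (2B, 2-aligned); 10..11  a  (1B, 1-aligned); 11..16  -- tail padding (5B); sizeof = 16, alignof = 8
0..16  channels  (16B, 8-aligned)
within Vec3: c at 8
0 + 8 = 8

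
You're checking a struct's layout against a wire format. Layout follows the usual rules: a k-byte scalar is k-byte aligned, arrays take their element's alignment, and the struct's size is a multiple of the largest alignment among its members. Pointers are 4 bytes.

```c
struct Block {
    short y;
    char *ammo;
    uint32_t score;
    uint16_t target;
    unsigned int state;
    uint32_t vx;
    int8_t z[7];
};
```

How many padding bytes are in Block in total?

5

y at 0 (size 2, align 2) → ends 2
pad 2 to align 4 for ammo
ammo at 4 (size 4, align 4) → ends 8
score at 8 (size 4, align 4) → ends 12
target at 12 (size 2, align 2) → ends 14
pad 2 to align 4 for state
state at 16 (size 4, align 4) → ends 20
vx at 20 (size 4, align 4) → ends 24
z at 24 (size 7, align 1) → ends 31
tail pad 1 to reach multiple of 4
total 32 bytes, alignment 4
data bytes 27, size 32 → padding 5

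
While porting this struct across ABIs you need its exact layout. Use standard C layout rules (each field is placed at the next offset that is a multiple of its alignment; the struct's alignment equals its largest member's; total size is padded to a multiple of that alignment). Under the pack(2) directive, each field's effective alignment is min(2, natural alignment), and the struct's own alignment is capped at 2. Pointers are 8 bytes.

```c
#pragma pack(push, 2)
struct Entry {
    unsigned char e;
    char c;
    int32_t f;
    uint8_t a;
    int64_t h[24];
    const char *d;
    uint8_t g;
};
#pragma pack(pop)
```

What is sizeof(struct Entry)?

210

@0: e [1B, align 1] → 1
@1: c [1B, align 1] → 2
@2: f [4B, align 2] → 6
@6: a [1B, align 1] → 7
+1 pad (align 2)
@8: h [192B, align 2] → 200
@200: d [8B, align 2] → 208
@208: g [1B, align 1] → 209
+1 tail pad (align 2)
size 210, align 2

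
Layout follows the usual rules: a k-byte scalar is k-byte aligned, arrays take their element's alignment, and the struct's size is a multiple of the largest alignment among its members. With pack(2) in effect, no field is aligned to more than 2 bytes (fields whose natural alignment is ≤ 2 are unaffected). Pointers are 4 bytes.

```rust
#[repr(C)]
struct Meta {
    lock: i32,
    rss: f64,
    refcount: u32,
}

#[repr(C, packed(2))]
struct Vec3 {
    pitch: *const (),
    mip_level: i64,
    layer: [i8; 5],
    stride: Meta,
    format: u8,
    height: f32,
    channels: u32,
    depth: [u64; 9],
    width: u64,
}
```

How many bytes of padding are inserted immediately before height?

Meta: @0: lock [4B, align 4] → 4; +4 pad (align 8); @8: rss [8B, align 8] → 16; @16: refcount [4B, align 4] → 20; +4 tail pad (align 8); size 24, align 8
@0: pitch [4B, align 2] → 4
@4: mip_level [8B, align 2] → 12
@12: layer [5B, align 1] → 17
+1 pad (align 2)
@18: stride [24B, align 2] → 42
@42: format [1B, align 1] → 43
+1 pad (align 2)
@44: height [4B, align 2] → 48

1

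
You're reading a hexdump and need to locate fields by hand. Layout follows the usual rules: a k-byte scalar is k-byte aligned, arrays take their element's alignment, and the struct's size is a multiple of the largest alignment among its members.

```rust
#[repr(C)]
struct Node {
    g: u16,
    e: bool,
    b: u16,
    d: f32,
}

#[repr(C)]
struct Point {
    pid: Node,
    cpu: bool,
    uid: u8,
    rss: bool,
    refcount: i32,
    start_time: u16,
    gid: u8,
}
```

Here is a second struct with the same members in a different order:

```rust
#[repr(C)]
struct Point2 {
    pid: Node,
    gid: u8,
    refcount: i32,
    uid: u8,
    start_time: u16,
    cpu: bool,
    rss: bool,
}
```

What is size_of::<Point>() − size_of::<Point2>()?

-4

Node: 0..2  g  (2B, 2-aligned); 2..3  e  (1B, 1-aligned); 3..4  -- padding (1B); 4..6  b  (2B, 2-aligned); 6..8  -- padding (2B); 8..12  d  (4B, 4-aligned); sizeof = 12, alignof = 4
0..12  pid  (12B, 4-aligned)
12..13  cpu  (1B, 1-aligned)
13..14  uid  (1B, 1-aligned)
14..15  rss  (1B, 1-aligned)
15..16  -- padding (1B)
16..20  refcount  (4B, 4-aligned)
20..22  start_time  (2B, 2-aligned)
22..23  gid  (1B, 1-aligned)
23..24  -- tail padding (1B)
sizeof = 24, alignof = 4
— Point2 —
0..12  pid  (12B, 4-aligned)
12..13  gid  (1B, 1-aligned)
13..16  -- padding (3B)
16..20  refcount  (4B, 4-aligned)
20..21  uid  (1B, 1-aligned)
21..22  -- padding (1B)
22..24  start_time  (2B, 2-aligned)
24..25  cpu  (1B, 1-aligned)
25..26  rss  (1B, 1-aligned)
26..28  -- tail padding (2B)
sizeof = 28, alignof = 4
24 − 28 = -4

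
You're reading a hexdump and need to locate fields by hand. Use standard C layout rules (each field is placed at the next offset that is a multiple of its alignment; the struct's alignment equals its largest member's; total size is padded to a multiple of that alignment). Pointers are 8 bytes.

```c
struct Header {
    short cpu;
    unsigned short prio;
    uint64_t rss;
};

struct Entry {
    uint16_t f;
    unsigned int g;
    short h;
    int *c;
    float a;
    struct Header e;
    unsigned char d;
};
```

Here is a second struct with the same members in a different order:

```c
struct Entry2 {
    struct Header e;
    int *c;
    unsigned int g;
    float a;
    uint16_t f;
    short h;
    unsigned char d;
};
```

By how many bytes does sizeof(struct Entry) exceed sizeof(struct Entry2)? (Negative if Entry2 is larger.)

Header: @0: cpu [2B, align 2] → 2; @2: prio [2B, align 2] → 4; +4 pad (align 8); @8: rss [8B, align 8] → 16; size 16, align 8
@0: f [2B, align 2] → 2
+2 pad (align 4)
@4: g [4B, align 4] → 8
@8: h [2B, align 2] → 10
+6 pad (align 8)
@16: c [8B, align 8] → 24
@24: a [4B, align 4] → 28
+4 pad (align 8)
@32: e [16B, align 8] → 48
@48: d [1B, align 1] → 49
+7 tail pad (align 8)
size 56, align 8
— Entry2 —
@0: e [16B, align 8] → 16
@16: c [8B, align 8] → 24
@24: g [4B, align 4] → 28
@28: a [4B, align 4] → 32
@32: f [2B, align 2] → 34
@34: h [2B, align 2] → 36
@36: d [1B, align 1] → 37
+3 tail pad (align 8)
size 40, align 8
56 − 40 = 16

16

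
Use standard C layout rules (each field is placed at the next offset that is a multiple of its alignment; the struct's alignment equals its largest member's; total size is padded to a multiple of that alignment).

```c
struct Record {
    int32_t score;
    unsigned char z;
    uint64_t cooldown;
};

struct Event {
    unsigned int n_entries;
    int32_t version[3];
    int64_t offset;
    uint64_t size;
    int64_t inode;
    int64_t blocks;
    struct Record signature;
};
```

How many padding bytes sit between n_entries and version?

0

Record: @0: score [4B, align 4] → 4; @4: z [1B, align 1] → 5; +3 pad (align 8); @8: cooldown [8B, align 8] → 16; size 16, align 8
@0: n_entries [4B, align 4] → 4
@4: version [12B, align 4] → 16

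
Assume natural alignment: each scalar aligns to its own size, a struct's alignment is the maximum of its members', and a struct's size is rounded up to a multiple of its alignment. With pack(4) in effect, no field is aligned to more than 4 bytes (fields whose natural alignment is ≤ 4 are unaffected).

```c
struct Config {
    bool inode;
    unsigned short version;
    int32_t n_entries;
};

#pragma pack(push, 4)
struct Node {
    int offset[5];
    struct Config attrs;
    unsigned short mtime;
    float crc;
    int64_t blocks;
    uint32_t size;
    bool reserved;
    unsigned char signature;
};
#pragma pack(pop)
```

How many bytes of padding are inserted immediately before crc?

Config: inode at 0 (size 1, align 1) → ends 1; pad 1 to align 2 for version; version at 2 (size 2, align 2) → ends 4; n_entries at 4 (size 4, align 4) → ends 8; total 8 bytes, alignment 4
offset at 0 (size 20, align 4) → ends 20
attrs at 20 (size 8, align 4) → ends 28
mtime at 28 (size 2, align 2) → ends 30
pad 2 to align 4 for crc
crc at 32 (size 4, align 4) → ends 36

2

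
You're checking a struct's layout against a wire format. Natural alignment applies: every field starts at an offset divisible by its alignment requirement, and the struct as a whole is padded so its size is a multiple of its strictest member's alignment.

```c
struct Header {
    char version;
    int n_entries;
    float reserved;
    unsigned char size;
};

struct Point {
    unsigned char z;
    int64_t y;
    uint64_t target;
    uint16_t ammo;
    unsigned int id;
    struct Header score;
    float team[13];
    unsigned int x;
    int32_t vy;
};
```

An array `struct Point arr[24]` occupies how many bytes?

Header: version at 0 (size 1, align 1) → ends 1; pad 3 to align 4 for n_entries; n_entries at 4 (size 4, align 4) → ends 8; reserved at 8 (size 4, align 4) → ends 12; size at 12 (size 1, align 1) → ends 13; tail pad 3 to reach multiple of 4; total 16 bytes, alignment 4
z at 0 (size 1, align 1) → ends 1
pad 7 to align 8 for y
y at 8 (size 8, align 8) → ends 16
target at 16 (size 8, align 8) → ends 24
ammo at 24 (size 2, align 2) → ends 26
pad 2 to align 4 for id
id at 28 (size 4, align 4) → ends 32
score at 32 (size 16, align 4) → ends 48
team at 48 (size 52, align 4) → ends 100
x at 100 (size 4, align 4) → ends 104
vy at 104 (size 4, align 4) → ends 108
tail pad 4 to reach multiple of 8
total 112 bytes, alignment 8
array of 24: 24 × 112 = 2688

2688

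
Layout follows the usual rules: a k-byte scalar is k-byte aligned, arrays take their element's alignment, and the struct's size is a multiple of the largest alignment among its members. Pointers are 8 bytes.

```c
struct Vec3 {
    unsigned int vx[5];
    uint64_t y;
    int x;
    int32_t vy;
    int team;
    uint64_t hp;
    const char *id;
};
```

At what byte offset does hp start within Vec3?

0..20  vx  (20B, 4-aligned)
20..24  -- padding (4B)
24..32  y  (8B, 8-aligned)
32..36  x  (4B, 4-aligned)
36..40  vy  (4B, 4-aligned)
40..44  team  (4B, 4-aligned)
44..48  -- padding (4B)
48..56  hp  (8B, 8-aligned)

48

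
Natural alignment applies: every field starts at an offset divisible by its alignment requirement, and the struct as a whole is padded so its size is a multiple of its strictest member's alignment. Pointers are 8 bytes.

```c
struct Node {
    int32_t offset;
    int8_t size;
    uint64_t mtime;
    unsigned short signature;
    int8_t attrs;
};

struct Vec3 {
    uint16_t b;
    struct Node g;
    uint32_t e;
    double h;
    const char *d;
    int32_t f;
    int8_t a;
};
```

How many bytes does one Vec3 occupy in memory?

64 bytes

Node: offset at 0 (size 4, align 4) → ends 4; size at 4 (size 1, align 1) → ends 5; pad 3 to align 8 for mtime; mtime at 8 (size 8, align 8) → ends 16; signature at 16 (size 2, align 2) → ends 18; attrs at 18 (size 1, align 1) → ends 19; tail pad 5 to reach multiple of 8; total 24 bytes, alignment 8
b at 0 (size 2, align 2) → ends 2
pad 6 to align 8 for g
g at 8 (size 24, align 8) → ends 32
e at 32 (size 4, align 4) → ends 36
pad 4 to align 8 for h
h at 40 (size 8, align 8) → ends 48
d at 48 (size 8, align 8) → ends 56
f at 56 (size 4, align 4) → ends 60
a at 60 (size 1, align 1) → ends 61
tail pad 3 to reach multiple of 8
total 64 bytes, alignment 8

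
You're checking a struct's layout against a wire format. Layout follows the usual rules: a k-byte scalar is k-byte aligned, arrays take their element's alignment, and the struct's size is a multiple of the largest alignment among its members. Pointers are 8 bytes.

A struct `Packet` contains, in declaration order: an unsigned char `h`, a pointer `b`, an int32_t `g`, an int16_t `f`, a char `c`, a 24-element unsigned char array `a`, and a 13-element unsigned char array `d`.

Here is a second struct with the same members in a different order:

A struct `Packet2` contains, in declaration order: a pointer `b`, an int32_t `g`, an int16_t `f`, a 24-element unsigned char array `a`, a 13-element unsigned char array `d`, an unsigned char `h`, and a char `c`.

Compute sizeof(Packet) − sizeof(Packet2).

8

0..1  h  (1B, 1-aligned)
1..8  -- padding (7B)
8..16  b  (8B, 8-aligned)
16..20  g  (4B, 4-aligned)
20..22  f  (2B, 2-aligned)
22..23  c  (1B, 1-aligned)
23..47  a  (24B, 1-aligned)
47..60  d  (13B, 1-aligned)
60..64  -- tail padding (4B)
sizeof = 64, alignof = 8
— Packet2 —
0..8  b  (8B, 8-aligned)
8..12  g  (4B, 4-aligned)
12..14  f  (2B, 2-aligned)
14..38  a  (24B, 1-aligned)
38..51  d  (13B, 1-aligned)
51..52  h  (1B, 1-aligned)
52..53  c  (1B, 1-aligned)
53..56  -- tail padding (3B)
sizeof = 56, alignof = 8
64 − 56 = 8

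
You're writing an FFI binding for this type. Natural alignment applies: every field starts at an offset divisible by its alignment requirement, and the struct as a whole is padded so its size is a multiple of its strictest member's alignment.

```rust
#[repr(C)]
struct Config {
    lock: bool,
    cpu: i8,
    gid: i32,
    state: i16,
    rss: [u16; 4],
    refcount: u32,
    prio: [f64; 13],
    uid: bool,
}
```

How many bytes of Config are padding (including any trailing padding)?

11

0..1  lock  (1B, 1-aligned)
1..2  cpu  (1B, 1-aligned)
2..4  -- padding (2B)
4..8  gid  (4B, 4-aligned)
8..10  state  (2B, 2-aligned)
10..18  rss  (8B, 2-aligned)
18..20  -- padding (2B)
20..24  refcount  (4B, 4-aligned)
24..128  prio  (104B, 8-aligned)
128..129  uid  (1B, 1-aligned)
129..136  -- tail padding (7B)
sizeof = 136, alignof = 8
data bytes 125, size 136 → padding 11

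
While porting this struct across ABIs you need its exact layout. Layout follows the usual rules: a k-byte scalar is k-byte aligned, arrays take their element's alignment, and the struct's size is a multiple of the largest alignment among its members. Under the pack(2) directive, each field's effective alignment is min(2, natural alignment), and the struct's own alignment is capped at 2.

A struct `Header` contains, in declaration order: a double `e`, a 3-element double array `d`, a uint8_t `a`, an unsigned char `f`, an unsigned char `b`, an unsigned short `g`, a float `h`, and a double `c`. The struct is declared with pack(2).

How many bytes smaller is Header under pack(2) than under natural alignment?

6

natural layout:
  e at 0 (size 8, align 8) → ends 8
  d at 8 (size 24, align 8) → ends 32
  a at 32 (size 1, align 1) → ends 33
  f at 33 (size 1, align 1) → ends 34
  b at 34 (size 1, align 1) → ends 35
  pad 1 to align 2 for g
  g at 36 (size 2, align 2) → ends 38
  pad 2 to align 4 for h
  h at 40 (size 4, align 4) → ends 44
  pad 4 to align 8 for c
  c at 48 (size 8, align 8) → ends 56
  total 56 bytes, alignment 8
packed(2) layout:
  e at 0 (size 8, align 2) → ends 8
  d at 8 (size 24, align 2) → ends 32
  a at 32 (size 1, align 1) → ends 33
  f at 33 (size 1, align 1) → ends 34
  b at 34 (size 1, align 1) → ends 35
  pad 1 to align 2 for g
  g at 36 (size 2, align 2) → ends 38
  h at 38 (size 4, align 2) → ends 42
  c at 42 (size 8, align 2) → ends 50
  total 50 bytes, alignment 2
56 − 50 = 6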